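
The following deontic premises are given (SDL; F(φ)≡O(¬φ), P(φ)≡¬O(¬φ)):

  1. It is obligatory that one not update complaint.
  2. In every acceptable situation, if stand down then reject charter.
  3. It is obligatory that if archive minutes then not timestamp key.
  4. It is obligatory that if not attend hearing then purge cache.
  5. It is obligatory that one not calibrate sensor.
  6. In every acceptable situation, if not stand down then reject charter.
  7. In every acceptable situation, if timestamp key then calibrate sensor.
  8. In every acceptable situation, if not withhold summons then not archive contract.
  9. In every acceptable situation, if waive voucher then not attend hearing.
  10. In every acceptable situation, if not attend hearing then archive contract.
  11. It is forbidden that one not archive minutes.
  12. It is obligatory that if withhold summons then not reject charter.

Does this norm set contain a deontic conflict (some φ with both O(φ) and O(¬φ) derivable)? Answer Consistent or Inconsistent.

Consistent

Premise 7 is O(timestamp_key → calibrate_sensor), but O(timestamp_key) is not derivable from the premises, so it does not yield O(calibrate_sensor).
So O(calibrate_sensor) is not derivable, and the apparent clash with O(¬calibrate_sensor) does not arise.
A world satisfying every obligation exists (e.g. archive_contract=false, archive_minutes=true, attend_hearing=true, calibrate_sensor=false, purge_cache=false, reject_charter=true, stand_down=false, timestamp_key=false, update_complaint=false, waive_voucher=false, withhold_summons=false); no atom is both obligatory and forbidden, so the set is consistent.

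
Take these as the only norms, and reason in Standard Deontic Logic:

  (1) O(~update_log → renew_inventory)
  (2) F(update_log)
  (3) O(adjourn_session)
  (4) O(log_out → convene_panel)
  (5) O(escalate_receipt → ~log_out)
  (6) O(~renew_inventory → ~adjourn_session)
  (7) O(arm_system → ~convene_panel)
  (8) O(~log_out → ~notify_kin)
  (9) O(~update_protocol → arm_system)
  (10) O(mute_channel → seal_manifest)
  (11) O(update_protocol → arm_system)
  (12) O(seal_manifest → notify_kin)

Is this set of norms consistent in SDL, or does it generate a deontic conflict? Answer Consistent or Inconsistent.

Premise 6 is O(~renew_inventory → ~adjourn_session), but O(~renew_inventory) is not derivable from the premises, so it does not yield O(~adjourn_session).
So O(~adjourn_session) is not derivable, and the apparent clash with O(adjourn_session) does not arise.
A world satisfying every obligation exists (e.g. adjourn_session=true, arm_system=true, convene_panel=false, escalate_receipt=false, log_out=false, mute_channel=false, notify_kin=false, renew_inventory=true, seal_manifest=false, update_log=false, update_protocol=false); no atom is both obligatory and forbidden, so the set is consistent.

Consistent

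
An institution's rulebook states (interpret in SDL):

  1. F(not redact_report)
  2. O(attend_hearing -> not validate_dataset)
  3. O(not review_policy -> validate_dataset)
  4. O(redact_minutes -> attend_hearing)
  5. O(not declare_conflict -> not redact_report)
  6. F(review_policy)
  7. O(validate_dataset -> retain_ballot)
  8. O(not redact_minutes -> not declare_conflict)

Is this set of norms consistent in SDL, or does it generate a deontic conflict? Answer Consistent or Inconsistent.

Inconsistent

F(not redact_report) at premise 1 means O(redact_report).
The contrapositive of premise 5 (O(not declare_conflict -> not redact_report)) is O(redact_report -> declare_conflict), and O(redact_report) is already established, so O(declare_conflict).
Premise 8, O(not redact_minutes -> not declare_conflict), contraposes to O(declare_conflict -> redact_minutes); with O(declare_conflict) we get O(redact_minutes).
Applying K to premise 4 (O(redact_minutes -> attend_hearing)) and O(redact_minutes) yields O(attend_hearing).
From O(attend_hearing) and premise 2, O(attend_hearing -> not validate_dataset), we obtain O(not validate_dataset).
Premise 3, O(not review_policy -> validate_dataset), contraposes to O(not validate_dataset -> review_policy); with O(not validate_dataset) we get O(review_policy).
However, F(review_policy) at premise 6 amounts to O(not review_policy).
We now have both O(review_policy) and O(not review_policy) — review_policy is simultaneously obligatory and forbidden, violating the D-axiom.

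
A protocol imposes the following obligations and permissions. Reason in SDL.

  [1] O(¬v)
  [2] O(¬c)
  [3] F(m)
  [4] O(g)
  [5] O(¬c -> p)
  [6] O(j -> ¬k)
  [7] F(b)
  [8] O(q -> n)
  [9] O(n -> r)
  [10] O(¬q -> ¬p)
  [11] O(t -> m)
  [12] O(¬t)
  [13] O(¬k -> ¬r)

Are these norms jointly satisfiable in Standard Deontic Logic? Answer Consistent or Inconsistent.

Premise 11 is O(t -> m), but O(t) is not derivable from the premises, so it does not yield O(m).
So O(m) is not derivable, and the apparent clash with O(¬m) does not arise.
A world satisfying every obligation exists (e.g. b=false, c=false, g=true, j=false, k=true, m=false, n=true, p=true, q=true, r=true, t=false, v=false); no atom is both obligatory and forbidden, so the set is consistent.

Consistent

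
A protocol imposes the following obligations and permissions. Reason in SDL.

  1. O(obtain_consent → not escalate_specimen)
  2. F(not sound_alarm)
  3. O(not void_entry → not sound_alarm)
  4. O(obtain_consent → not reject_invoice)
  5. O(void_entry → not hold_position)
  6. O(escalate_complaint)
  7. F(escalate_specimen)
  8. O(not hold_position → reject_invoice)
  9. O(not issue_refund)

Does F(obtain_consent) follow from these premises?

Premise 2, F(not sound_alarm), is equivalent to O(sound_alarm).
The contrapositive of premise 3 (O(not void_entry → not sound_alarm)) is O(sound_alarm → void_entry), and O(sound_alarm) is already established, so O(void_entry).
Applying K to premise 5 (O(void_entry → not hold_position)) and O(void_entry) yields O(not hold_position).
Premise 8 is O(not hold_position → reject_invoice); since O(not hold_position), deontic closure gives O(reject_invoice).
Premise 4, O(obtain_consent → not reject_invoice), contraposes to O(reject_invoice → not obtain_consent); with O(reject_invoice) we get O(not obtain_consent).
Premises 1, 6, 7, 9 do not contribute to this derivation.
So O(not obtain_consent) holds, i.e. F(obtain_consent). The claim follows.

Yes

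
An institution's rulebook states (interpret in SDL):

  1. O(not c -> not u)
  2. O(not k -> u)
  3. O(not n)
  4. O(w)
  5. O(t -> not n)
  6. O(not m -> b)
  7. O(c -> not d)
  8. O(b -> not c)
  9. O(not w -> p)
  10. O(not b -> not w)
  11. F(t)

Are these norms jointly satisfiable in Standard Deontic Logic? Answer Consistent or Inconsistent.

Consistent

Premise 5 is O(t -> not n); even if O(not n) held, inferring O(t) would be affirming the consequent — invalid.
So O(t) is not derivable, and the apparent clash with O(not t) does not arise.
A world satisfying every obligation exists (e.g. b=true, c=false, d=false, k=true, m=false, n=false, p=false, t=false, u=false, w=true); no atom is both obligatory and forbidden, so the set is consistent.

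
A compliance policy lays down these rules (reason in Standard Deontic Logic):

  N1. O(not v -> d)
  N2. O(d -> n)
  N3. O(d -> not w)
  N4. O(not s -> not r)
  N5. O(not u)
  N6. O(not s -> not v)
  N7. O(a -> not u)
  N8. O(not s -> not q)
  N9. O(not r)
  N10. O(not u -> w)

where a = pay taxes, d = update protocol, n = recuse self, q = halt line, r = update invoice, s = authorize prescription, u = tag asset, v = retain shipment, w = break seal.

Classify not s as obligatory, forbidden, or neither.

Forbidden

Premise 5 gives O(not u).
With premise 10, O(not u -> w), the K-axiom yields O(w).
Premise 3 is O(d -> not w); contrapositively O(w -> not d). Since O(w) holds, K gives O(not d).
Premise 1 is O(not v -> d); contrapositively O(not d -> v). Since O(not d) holds, K gives O(v).
Premise 6 is O(not s -> not v); contrapositively O(v -> s). Since O(v) holds, K gives O(s).
Premises 2, 4, 7, 8, 9 do not contribute to this derivation.
Thus O(s), which is F(not s): not s is forbidden.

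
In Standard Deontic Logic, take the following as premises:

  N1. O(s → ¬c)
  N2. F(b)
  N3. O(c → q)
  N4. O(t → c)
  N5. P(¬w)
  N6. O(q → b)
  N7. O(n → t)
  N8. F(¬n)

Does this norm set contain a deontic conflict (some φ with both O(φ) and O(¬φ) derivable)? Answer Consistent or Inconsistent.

Premise 2, F(b), is equivalent to O(¬b).
Premise 6, O(q → b), contraposes to O(¬b → ¬q); with O(¬b) we get O(¬q).
Premise 3 is O(c → q); contrapositively O(¬q → ¬c). Since O(¬q) holds, K gives O(¬c).
Premise 4, O(t → c), contraposes to O(¬c → ¬t); with O(¬c) we get O(¬t).
Premise 7 is O(n → t); contrapositively O(¬t → ¬n). Since O(¬t) holds, K gives O(¬n).
But premise 8, F(¬n), means O(n).
We now have both O(¬n) and O(n) — n is simultaneously obligatory and forbidden, violating the D-axiom.

Inconsistent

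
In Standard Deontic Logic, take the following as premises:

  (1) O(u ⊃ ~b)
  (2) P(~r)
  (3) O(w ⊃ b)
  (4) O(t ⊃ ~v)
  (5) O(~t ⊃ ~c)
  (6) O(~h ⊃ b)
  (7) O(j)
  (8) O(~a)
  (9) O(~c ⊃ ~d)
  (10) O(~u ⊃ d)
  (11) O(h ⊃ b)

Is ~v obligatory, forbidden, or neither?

Obligatory

By case analysis on ~h: premise 6 gives O(~h ⊃ b) and premise 11 gives O(h ⊃ b), so O(b) either way.
Premise 1, O(u ⊃ ~b), contraposes to O(b ⊃ ~u); with O(b) we get O(~u).
With premise 10, O(~u ⊃ d), the K-axiom yields O(d).
Premise 9 is O(~c ⊃ ~d); contrapositively O(d ⊃ c). Since O(d) holds, K gives O(c).
The contrapositive of premise 5 (O(~t ⊃ ~c)) is O(c ⊃ t), and O(c) is already established, so O(t).
From O(t) and premise 4, O(t ⊃ ~v), we obtain O(~v).
Premises 2, 3, 7, 8 do not contribute to this derivation.
Hence ~v is obligatory.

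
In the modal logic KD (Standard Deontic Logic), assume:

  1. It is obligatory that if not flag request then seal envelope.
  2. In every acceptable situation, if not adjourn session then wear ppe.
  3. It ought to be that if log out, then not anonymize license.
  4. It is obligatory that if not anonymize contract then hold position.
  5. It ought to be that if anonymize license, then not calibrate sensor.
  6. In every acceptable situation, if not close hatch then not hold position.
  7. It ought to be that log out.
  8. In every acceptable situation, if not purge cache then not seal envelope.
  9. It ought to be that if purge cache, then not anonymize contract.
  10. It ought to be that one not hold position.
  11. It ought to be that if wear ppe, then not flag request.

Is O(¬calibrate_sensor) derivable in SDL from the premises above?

Premise 5 is O(anonymize_license → ¬calibrate_sensor), but O(anonymize_license) is not derivable from the premises, so it does not yield O(¬calibrate_sensor).
No other premise forces O(¬calibrate_sensor). An ideal world satisfying every premise can still have ¬calibrate_sensor false, so O(¬calibrate_sensor) is not derivable.

No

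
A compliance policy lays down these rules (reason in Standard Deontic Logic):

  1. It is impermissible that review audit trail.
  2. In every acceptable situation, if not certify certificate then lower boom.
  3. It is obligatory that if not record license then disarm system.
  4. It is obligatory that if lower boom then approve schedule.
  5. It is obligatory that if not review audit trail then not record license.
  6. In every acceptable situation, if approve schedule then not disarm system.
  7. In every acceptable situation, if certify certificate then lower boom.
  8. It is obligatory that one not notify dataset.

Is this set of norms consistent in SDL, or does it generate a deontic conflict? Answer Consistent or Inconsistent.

Inconsistent

Premises 7 and 2 are O(certify_certificate → lower_boom) and O(¬certify_certificate → lower_boom); every ideal world satisfies certify_certificate or ¬certify_certificate, so in either case lower_boom holds — hence O(lower_boom).
From O(lower_boom) and premise 4, O(lower_boom → approve_schedule), we obtain O(approve_schedule).
Premise 6 is O(approve_schedule → ¬disarm_system); since O(approve_schedule), deontic closure gives O(¬disarm_system).
Premise 3, O(¬record_license → disarm_system), contraposes to O(¬disarm_system → record_license); with O(¬disarm_system) we get O(record_license).
Premise 5, O(¬review_audit_trail → ¬record_license), contraposes to O(record_license → review_audit_trail); with O(record_license) we get O(review_audit_trail).
But premise 1, F(review_audit_trail), means O(¬review_audit_trail).
We now have both O(review_audit_trail) and O(¬review_audit_trail) — review_audit_trail is simultaneously obligatory and forbidden, violating the D-axiom.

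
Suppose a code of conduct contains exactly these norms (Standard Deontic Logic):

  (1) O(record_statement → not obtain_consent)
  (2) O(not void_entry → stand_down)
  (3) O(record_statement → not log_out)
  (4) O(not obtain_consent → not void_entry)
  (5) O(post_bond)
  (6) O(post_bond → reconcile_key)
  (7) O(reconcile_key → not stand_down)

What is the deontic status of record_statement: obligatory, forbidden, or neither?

Forbidden

Premise 5 gives O(post_bond).
From O(post_bond) and premise 6, O(post_bond → reconcile_key), we obtain O(reconcile_key).
From O(reconcile_key) and premise 7, O(reconcile_key → not stand_down), we obtain O(not stand_down).
The contrapositive of premise 2 (O(not void_entry → stand_down)) is O(not stand_down → void_entry), and O(not stand_down) is already established, so O(void_entry).
Premise 4, O(not obtain_consent → not void_entry), contraposes to O(void_entry → obtain_consent); with O(void_entry) we get O(obtain_consent).
The contrapositive of premise 1 (O(record_statement → not obtain_consent)) is O(obtain_consent → not record_statement), and O(obtain_consent) is already established, so O(not record_statement).
Premise 3 does not contribute to this derivation.
Thus O(not record_statement), which is F(record_statement): record_statement is forbidden.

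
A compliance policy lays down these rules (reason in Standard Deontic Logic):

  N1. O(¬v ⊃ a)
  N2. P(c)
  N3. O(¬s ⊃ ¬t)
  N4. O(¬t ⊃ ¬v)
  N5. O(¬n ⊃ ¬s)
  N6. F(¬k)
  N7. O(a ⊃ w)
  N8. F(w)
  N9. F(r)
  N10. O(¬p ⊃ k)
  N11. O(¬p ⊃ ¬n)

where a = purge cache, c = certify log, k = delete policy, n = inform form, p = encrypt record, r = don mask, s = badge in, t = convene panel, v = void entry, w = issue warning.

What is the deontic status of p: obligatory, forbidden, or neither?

Premise 8, F(w), is equivalent to O(¬w).
Premise 7 is O(a ⊃ w); contrapositively O(¬w ⊃ ¬a). Since O(¬w) holds, K gives O(¬a).
Premise 1 is O(¬v ⊃ a); contrapositively O(¬a ⊃ v). Since O(¬a) holds, K gives O(v).
The contrapositive of premise 4 (O(¬t ⊃ ¬v)) is O(v ⊃ t), and O(v) is already established, so O(t).
Premise 3, O(¬s ⊃ ¬t), contraposes to O(t ⊃ s); with O(t) we get O(s).
The contrapositive of premise 5 (O(¬n ⊃ ¬s)) is O(s ⊃ n), and O(s) is already established, so O(n).
Premise 11 is O(¬p ⊃ ¬n); contrapositively O(n ⊃ p). Since O(n) holds, K gives O(p).
Premises 2, 6, 9, 10 do not contribute to this derivation.
Hence p is obligatory.

Obligatory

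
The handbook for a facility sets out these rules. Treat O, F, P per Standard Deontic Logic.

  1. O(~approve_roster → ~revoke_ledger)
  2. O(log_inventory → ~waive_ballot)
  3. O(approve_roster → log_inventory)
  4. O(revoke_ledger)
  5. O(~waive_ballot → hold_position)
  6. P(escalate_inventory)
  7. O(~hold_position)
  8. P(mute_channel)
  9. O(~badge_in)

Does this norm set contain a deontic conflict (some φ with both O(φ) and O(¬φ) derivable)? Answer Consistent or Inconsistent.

From premise 4 we have O(revoke_ledger).
Premise 1 is O(~approve_roster → ~revoke_ledger); contrapositively O(revoke_ledger → approve_roster). Since O(revoke_ledger) holds, K gives O(approve_roster).
Premise 3 is O(approve_roster → log_inventory); since O(approve_roster), deontic closure gives O(log_inventory).
Premise 2 is O(log_inventory → ~waive_ballot); since O(log_inventory), deontic closure gives O(~waive_ballot).
Applying K to premise 5 (O(~waive_ballot → hold_position)) and O(~waive_ballot) yields O(hold_position).
Yet premise 7 states O(~hold_position).
We now have both O(hold_position) and O(~hold_position) — hold_position is simultaneously obligatory and forbidden, violating the D-axiom.

Inconsistent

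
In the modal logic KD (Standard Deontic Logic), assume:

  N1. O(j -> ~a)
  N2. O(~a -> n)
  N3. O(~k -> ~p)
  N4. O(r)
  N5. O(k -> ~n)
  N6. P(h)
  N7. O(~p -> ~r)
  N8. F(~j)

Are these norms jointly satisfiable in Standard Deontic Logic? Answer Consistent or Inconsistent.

From premise 4 we have O(r).
Premise 7 is O(~p -> ~r); contrapositively O(r -> p). Since O(r) holds, K gives O(p).
Premise 3, O(~k -> ~p), contraposes to O(p -> k); with O(p) we get O(k).
With premise 5, O(k -> ~n), the K-axiom yields O(~n).
Premise 2, O(~a -> n), contraposes to O(~n -> a); with O(~n) we get O(a).
The contrapositive of premise 1 (O(j -> ~a)) is O(a -> ~j), and O(a) is already established, so O(~j).
However, F(~j) at premise 8 amounts to O(j).
We now have both O(~j) and O(j) — j is simultaneously obligatory and forbidden, violating the D-axiom.

Inconsistent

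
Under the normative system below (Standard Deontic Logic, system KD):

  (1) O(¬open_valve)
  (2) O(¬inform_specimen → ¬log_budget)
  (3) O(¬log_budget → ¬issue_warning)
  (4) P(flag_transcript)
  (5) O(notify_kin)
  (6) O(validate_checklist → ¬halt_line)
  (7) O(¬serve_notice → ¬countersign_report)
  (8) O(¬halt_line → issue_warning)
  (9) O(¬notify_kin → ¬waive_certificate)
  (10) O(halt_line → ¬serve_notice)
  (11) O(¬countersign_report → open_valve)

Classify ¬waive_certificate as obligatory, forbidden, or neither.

Neither

Premise 9 is O(¬notify_kin → ¬waive_certificate), but O(¬notify_kin) is not derivable from the premises, so it does not yield O(¬waive_certificate).
No premise or chain of K-axiom applications forces O(¬waive_certificate), and none forces O(waive_certificate). So ¬waive_certificate is neither obligatory nor forbidden under these norms.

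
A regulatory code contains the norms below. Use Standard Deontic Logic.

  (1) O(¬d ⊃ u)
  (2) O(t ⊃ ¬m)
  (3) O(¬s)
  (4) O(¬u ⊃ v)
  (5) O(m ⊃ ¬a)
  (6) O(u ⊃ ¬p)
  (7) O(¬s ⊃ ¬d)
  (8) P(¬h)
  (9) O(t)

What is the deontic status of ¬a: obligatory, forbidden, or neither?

Premise 5 is O(m ⊃ ¬a), but O(m) is not derivable from the premises, so it does not yield O(¬a).
No premise or chain of K-axiom applications forces O(¬a), and none forces O(a). So ¬a is neither obligatory nor forbidden under these norms.

Neither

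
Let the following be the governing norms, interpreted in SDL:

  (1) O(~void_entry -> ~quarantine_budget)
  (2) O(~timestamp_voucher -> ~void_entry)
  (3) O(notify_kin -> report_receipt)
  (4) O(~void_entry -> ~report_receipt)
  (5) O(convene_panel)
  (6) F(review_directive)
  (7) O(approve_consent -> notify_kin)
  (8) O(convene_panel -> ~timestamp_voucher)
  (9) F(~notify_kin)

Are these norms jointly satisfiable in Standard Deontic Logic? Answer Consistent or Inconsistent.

Inconsistent

Premise 9, F(~notify_kin), is equivalent to O(notify_kin).
Applying K to premise 3 (O(notify_kin -> report_receipt)) and O(notify_kin) yields O(report_receipt).
The contrapositive of premise 4 (O(~void_entry -> ~report_receipt)) is O(report_receipt -> void_entry), and O(report_receipt) is already established, so O(void_entry).
Premise 2 is O(~timestamp_voucher -> ~void_entry); contrapositively O(void_entry -> timestamp_voucher). Since O(void_entry) holds, K gives O(timestamp_voucher).
The contrapositive of premise 8 (O(convene_panel -> ~timestamp_voucher)) is O(timestamp_voucher -> ~convene_panel), and O(timestamp_voucher) is already established, so O(~convene_panel).
Yet premise 5 states O(convene_panel).
We now have both O(~convene_panel) and O(convene_panel) — convene_panel is simultaneously obligatory and forbidden, violating the D-axiom.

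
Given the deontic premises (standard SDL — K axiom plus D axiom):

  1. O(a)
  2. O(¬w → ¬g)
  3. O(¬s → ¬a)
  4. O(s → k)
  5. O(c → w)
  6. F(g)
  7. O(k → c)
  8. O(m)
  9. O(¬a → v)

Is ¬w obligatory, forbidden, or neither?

Premise 1 states O(a) outright.
Premise 3, O(¬s → ¬a), contraposes to O(a → s); with O(a) we get O(s).
Premise 4 is O(s → k); since O(s), deontic closure gives O(k).
Applying K to premise 7 (O(k → c)) and O(k) yields O(c).
With premise 5, O(c → w), the K-axiom yields O(w).
Premises 2, 6, 8, 9 do not contribute to this derivation.
Thus O(w), which is F(¬w): ¬w is forbidden.

Forbidden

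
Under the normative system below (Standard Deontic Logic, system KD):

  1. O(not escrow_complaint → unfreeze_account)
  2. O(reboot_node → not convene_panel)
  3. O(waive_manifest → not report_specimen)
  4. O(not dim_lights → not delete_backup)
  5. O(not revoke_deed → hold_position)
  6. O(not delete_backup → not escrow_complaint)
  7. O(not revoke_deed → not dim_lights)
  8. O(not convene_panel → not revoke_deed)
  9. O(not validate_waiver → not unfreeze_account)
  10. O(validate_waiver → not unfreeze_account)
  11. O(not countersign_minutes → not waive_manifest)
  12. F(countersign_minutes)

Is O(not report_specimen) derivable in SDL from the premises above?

Premise 3 is O(waive_manifest → not report_specimen), but O(waive_manifest) is not derivable from the premises, so it does not yield O(not report_specimen).
No other premise forces O(not report_specimen). An ideal world satisfying every premise can still have not report_specimen false, so O(not report_specimen) is not derivable.

No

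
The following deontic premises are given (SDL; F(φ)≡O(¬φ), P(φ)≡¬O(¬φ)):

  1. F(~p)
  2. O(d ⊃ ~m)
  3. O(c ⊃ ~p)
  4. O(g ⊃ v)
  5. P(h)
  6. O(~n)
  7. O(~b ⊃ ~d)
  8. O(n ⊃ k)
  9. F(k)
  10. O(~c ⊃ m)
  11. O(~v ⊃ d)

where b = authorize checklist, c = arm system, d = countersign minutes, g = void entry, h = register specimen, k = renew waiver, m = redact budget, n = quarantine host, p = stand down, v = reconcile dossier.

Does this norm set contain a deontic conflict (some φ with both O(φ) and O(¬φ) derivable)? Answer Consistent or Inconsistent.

Consistent

Premise 8 is O(n ⊃ k), but O(n) is not derivable from the premises, so it does not yield O(k).
So O(k) is not derivable, and the apparent clash with O(~k) does not arise.
A world satisfying every obligation exists (e.g. b=false, c=false, d=false, g=false, h=false, k=false, m=true, n=false, p=true, v=true); no atom is both obligatory and forbidden, so the set is consistent.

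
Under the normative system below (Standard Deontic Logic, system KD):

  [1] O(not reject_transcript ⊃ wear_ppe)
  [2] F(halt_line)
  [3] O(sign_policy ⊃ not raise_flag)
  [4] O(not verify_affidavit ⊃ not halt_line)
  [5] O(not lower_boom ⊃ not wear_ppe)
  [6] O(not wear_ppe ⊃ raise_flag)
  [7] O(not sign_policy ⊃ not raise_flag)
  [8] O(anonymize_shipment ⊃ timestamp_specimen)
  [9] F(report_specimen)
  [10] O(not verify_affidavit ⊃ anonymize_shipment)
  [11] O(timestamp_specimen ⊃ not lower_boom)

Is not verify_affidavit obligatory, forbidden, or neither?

By case analysis on not sign_policy: premise 7 gives O(not sign_policy ⊃ not raise_flag) and premise 3 gives O(sign_policy ⊃ not raise_flag), so O(not raise_flag) either way.
Premise 6 is O(not wear_ppe ⊃ raise_flag); contrapositively O(not raise_flag ⊃ wear_ppe). Since O(not raise_flag) holds, K gives O(wear_ppe).
The contrapositive of premise 5 (O(not lower_boom ⊃ not wear_ppe)) is O(wear_ppe ⊃ lower_boom), and O(wear_ppe) is already established, so O(lower_boom).
Premise 11, O(timestamp_specimen ⊃ not lower_boom), contraposes to O(lower_boom ⊃ not timestamp_specimen); with O(lower_boom) we get O(not timestamp_specimen).
Premise 8 is O(anonymize_shipment ⊃ timestamp_specimen); contrapositively O(not timestamp_specimen ⊃ not anonymize_shipment). Since O(not timestamp_specimen) holds, K gives O(not anonymize_shipment).
Premise 10 is O(not verify_affidavit ⊃ anonymize_shipment); contrapositively O(not anonymize_shipment ⊃ verify_affidavit). Since O(not anonymize_shipment) holds, K gives O(verify_affidavit).
Premises 1, 2, 4, 9 do not contribute to this derivation.
Thus O(verify_affidavit), which is F(not verify_affidavit): not verify_affidavit is forbidden.

Forbidden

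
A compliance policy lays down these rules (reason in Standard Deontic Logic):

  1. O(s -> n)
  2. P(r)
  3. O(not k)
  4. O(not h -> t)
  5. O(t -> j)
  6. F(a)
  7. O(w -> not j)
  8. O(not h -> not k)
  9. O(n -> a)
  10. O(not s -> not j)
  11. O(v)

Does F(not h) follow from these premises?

Yes

F(a) at premise 6 means O(not a).
The contrapositive of premise 9 (O(n -> a)) is O(not a -> not n), and O(not a) is already established, so O(not n).
The contrapositive of premise 1 (O(s -> n)) is O(not n -> not s), and O(not n) is already established, so O(not s).
Premise 10 is O(not s -> not j); since O(not s), deontic closure gives O(not j).
Premise 5, O(t -> j), contraposes to O(not j -> not t); with O(not j) we get O(not t).
Premise 4 is O(not h -> t); contrapositively O(not t -> h). Since O(not t) holds, K gives O(h).
Premises 2, 3, 7, 8, 11 do not contribute to this derivation.
So O(h) holds, i.e. F(not h). The claim follows.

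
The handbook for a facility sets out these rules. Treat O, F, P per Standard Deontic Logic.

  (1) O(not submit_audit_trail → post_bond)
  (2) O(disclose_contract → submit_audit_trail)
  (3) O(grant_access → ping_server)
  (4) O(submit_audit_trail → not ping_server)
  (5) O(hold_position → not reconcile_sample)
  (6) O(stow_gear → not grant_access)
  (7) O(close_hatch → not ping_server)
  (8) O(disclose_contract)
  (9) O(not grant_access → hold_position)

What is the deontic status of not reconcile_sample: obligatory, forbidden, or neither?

From premise 8 we have O(disclose_contract).
Applying K to premise 2 (O(disclose_contract → submit_audit_trail)) and O(disclose_contract) yields O(submit_audit_trail).
Applying K to premise 4 (O(submit_audit_trail → not ping_server)) and O(submit_audit_trail) yields O(not ping_server).
Premise 3, O(grant_access → ping_server), contraposes to O(not ping_server → not grant_access); with O(not ping_server) we get O(not grant_access).
Premise 9 is O(not grant_access → hold_position); since O(not grant_access), deontic closure gives O(hold_position).
With premise 5, O(hold_position → not reconcile_sample), the K-axiom yields O(not reconcile_sample).
Premises 1, 6, 7 do not contribute to this derivation.
Hence not reconcile_sample is obligatory.

Obligatory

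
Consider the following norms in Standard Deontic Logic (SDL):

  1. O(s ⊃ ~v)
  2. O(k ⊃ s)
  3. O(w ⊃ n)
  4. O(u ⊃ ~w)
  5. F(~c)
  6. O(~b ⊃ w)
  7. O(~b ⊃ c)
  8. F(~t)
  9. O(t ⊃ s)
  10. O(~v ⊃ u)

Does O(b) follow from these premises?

Yes

F(~t) at premise 8 means O(t).
With premise 9, O(t ⊃ s), the K-axiom yields O(s).
Applying K to premise 1 (O(s ⊃ ~v)) and O(s) yields O(~v).
With premise 10, O(~v ⊃ u), the K-axiom yields O(u).
Applying K to premise 4 (O(u ⊃ ~w)) and O(u) yields O(~w).
Premise 6 is O(~b ⊃ w); contrapositively O(~w ⊃ b). Since O(~w) holds, K gives O(b).
Premises 2, 3, 5, 7 do not contribute to this derivation.
So O(b) follows.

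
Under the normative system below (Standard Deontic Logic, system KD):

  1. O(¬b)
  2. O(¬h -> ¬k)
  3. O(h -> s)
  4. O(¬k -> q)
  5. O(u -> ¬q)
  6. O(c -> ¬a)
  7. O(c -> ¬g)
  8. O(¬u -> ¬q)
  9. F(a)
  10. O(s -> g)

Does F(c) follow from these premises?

By case analysis on u: premise 5 gives O(u -> ¬q) and premise 8 gives O(¬u -> ¬q), so O(¬q) either way.
The contrapositive of premise 4 (O(¬k -> q)) is O(¬q -> k), and O(¬q) is already established, so O(k).
Premise 2 is O(¬h -> ¬k); contrapositively O(k -> h). Since O(k) holds, K gives O(h).
Applying K to premise 3 (O(h -> s)) and O(h) yields O(s).
With premise 10, O(s -> g), the K-axiom yields O(g).
Premise 7, O(c -> ¬g), contraposes to O(g -> ¬c); with O(g) we get O(¬c).
Premises 1, 6, 9 do not contribute to this derivation.
So O(¬c) holds, i.e. F(c). The claim follows.

Yes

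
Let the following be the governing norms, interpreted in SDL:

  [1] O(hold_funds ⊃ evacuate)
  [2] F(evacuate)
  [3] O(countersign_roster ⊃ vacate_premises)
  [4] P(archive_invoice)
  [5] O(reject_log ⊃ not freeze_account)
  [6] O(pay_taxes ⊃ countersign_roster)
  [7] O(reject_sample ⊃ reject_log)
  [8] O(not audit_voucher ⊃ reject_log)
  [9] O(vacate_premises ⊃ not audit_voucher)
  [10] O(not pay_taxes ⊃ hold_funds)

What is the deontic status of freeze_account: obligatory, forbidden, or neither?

Premise 2, F(evacuate), is equivalent to O(not evacuate).
The contrapositive of premise 1 (O(hold_funds ⊃ evacuate)) is O(not evacuate ⊃ not hold_funds), and O(not evacuate) is already established, so O(not hold_funds).
Premise 10 is O(not pay_taxes ⊃ hold_funds); contrapositively O(not hold_funds ⊃ pay_taxes). Since O(not hold_funds) holds, K gives O(pay_taxes).
With premise 6, O(pay_taxes ⊃ countersign_roster), the K-axiom yields O(countersign_roster).
Applying K to premise 3 (O(countersign_roster ⊃ vacate_premises)) and O(countersign_roster) yields O(vacate_premises).
With premise 9, O(vacate_premises ⊃ not audit_voucher), the K-axiom yields O(not audit_voucher).
Premise 8 is O(not audit_voucher ⊃ reject_log); since O(not audit_voucher), deontic closure gives O(reject_log).
From O(reject_log) and premise 5, O(reject_log ⊃ not freeze_account), we obtain O(not freeze_account).
Premises 4, 7 do not contribute to this derivation.
Thus O(not freeze_account), which is F(freeze_account): freeze_account is forbidden.

Forbidden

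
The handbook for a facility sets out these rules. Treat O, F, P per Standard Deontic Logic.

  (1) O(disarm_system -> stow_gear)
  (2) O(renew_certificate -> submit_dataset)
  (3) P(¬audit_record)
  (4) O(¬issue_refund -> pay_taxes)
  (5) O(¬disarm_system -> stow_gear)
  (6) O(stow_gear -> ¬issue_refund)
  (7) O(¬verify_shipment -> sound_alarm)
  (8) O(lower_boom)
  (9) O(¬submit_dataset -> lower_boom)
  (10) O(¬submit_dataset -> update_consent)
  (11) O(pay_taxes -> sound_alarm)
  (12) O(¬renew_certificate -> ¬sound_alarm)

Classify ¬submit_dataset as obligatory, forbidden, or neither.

By case analysis on ¬disarm_system: premise 5 gives O(¬disarm_system -> stow_gear) and premise 1 gives O(disarm_system -> stow_gear), so O(stow_gear) either way.
With premise 6, O(stow_gear -> ¬issue_refund), the K-axiom yields O(¬issue_refund).
Applying K to premise 4 (O(¬issue_refund -> pay_taxes)) and O(¬issue_refund) yields O(pay_taxes).
With premise 11, O(pay_taxes -> sound_alarm), the K-axiom yields O(sound_alarm).
The contrapositive of premise 12 (O(¬renew_certificate -> ¬sound_alarm)) is O(sound_alarm -> renew_certificate), and O(sound_alarm) is already established, so O(renew_certificate).
With premise 2, O(renew_certificate -> submit_dataset), the K-axiom yields O(submit_dataset).
Premises 3, 7, 8, 9, 10 do not contribute to this derivation.
Thus O(submit_dataset), which is F(¬submit_dataset): ¬submit_dataset is forbidden.

Forbidden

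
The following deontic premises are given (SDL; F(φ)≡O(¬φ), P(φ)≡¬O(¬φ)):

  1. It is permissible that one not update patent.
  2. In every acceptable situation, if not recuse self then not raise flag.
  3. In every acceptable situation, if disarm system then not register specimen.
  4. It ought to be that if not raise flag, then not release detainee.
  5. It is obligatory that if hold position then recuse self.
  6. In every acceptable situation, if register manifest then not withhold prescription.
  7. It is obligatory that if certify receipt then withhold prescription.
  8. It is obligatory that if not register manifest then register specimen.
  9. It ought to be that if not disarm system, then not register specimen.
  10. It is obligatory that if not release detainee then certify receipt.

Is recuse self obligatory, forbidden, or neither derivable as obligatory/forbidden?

Obligatory

Premises 3 and 9 cover both cases: O(disarm_system → ¬register_specimen) and O(¬disarm_system → ¬register_specimen). Since disarm_system ∨ ¬disarm_system is a tautology, O(¬register_specimen) follows.
Premise 8, O(¬register_manifest → register_specimen), contraposes to O(¬register_specimen → register_manifest); with O(¬register_specimen) we get O(register_manifest).
Applying K to premise 6 (O(register_manifest → ¬withhold_prescription)) and O(register_manifest) yields O(¬withhold_prescription).
Premise 7 is O(certify_receipt → withhold_prescription); contrapositively O(¬withhold_prescription → ¬certify_receipt). Since O(¬withhold_prescription) holds, K gives O(¬certify_receipt).
The contrapositive of premise 10 (O(¬release_detainee → certify_receipt)) is O(¬certify_receipt → release_detainee), and O(¬certify_receipt) is already established, so O(release_detainee).
The contrapositive of premise 4 (O(¬raise_flag → ¬release_detainee)) is O(release_detainee → raise_flag), and O(release_detainee) is already established, so O(raise_flag).
Premise 2 is O(¬recuse_self → ¬raise_flag); contrapositively O(raise_flag → recuse_self). Since O(raise_flag) holds, K gives O(recuse_self).
Premises 1, 5 do not contribute to this derivation.
Hence recuse_self is obligatory.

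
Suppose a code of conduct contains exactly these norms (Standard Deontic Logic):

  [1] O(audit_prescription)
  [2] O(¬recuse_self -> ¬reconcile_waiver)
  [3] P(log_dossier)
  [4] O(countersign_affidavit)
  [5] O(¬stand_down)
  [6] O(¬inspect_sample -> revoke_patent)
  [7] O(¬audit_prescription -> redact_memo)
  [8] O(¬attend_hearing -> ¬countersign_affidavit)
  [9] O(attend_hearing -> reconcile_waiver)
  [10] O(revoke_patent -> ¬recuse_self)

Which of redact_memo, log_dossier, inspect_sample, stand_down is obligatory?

inspect_sample

Premise 4 states O(countersign_affidavit) outright.
Premise 8 is O(¬attend_hearing -> ¬countersign_affidavit); contrapositively O(countersign_affidavit -> attend_hearing). Since O(countersign_affidavit) holds, K gives O(attend_hearing).
Applying K to premise 9 (O(attend_hearing -> reconcile_waiver)) and O(attend_hearing) yields O(reconcile_waiver).
Premise 2 is O(¬recuse_self -> ¬reconcile_waiver); contrapositively O(reconcile_waiver -> recuse_self). Since O(reconcile_waiver) holds, K gives O(recuse_self).
Premise 10 is O(revoke_patent -> ¬recuse_self); contrapositively O(recuse_self -> ¬revoke_patent). Since O(recuse_self) holds, K gives O(¬revoke_patent).
The contrapositive of premise 6 (O(¬inspect_sample -> revoke_patent)) is O(¬revoke_patent -> inspect_sample), and O(¬revoke_patent) is already established, so O(inspect_sample).
So O(inspect_sample) holds — inspect_sample is obligatory. None of the other listed options is made obligatory by any chain of premises.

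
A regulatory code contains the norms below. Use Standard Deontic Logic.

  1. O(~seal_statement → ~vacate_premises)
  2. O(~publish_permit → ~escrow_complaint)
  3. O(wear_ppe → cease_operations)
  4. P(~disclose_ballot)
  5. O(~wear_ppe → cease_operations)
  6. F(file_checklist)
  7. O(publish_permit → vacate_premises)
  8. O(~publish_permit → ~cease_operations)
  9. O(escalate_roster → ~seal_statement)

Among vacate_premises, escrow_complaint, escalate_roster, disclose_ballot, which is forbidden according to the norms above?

By case analysis on ~wear_ppe: premise 5 gives O(~wear_ppe → cease_operations) and premise 3 gives O(wear_ppe → cease_operations), so O(cease_operations) either way.
The contrapositive of premise 8 (O(~publish_permit → ~cease_operations)) is O(cease_operations → publish_permit), and O(cease_operations) is already established, so O(publish_permit).
With premise 7, O(publish_permit → vacate_premises), the K-axiom yields O(vacate_premises).
Premise 1 is O(~seal_statement → ~vacate_premises); contrapositively O(vacate_premises → seal_statement). Since O(vacate_premises) holds, K gives O(seal_statement).
Premise 9 is O(escalate_roster → ~seal_statement); contrapositively O(seal_statement → ~escalate_roster). Since O(seal_statement) holds, K gives O(~escalate_roster).
So O(~escalate_roster) holds, i.e. escalate_roster is forbidden. None of the other listed options is forbidden under the premises.

escalate_roster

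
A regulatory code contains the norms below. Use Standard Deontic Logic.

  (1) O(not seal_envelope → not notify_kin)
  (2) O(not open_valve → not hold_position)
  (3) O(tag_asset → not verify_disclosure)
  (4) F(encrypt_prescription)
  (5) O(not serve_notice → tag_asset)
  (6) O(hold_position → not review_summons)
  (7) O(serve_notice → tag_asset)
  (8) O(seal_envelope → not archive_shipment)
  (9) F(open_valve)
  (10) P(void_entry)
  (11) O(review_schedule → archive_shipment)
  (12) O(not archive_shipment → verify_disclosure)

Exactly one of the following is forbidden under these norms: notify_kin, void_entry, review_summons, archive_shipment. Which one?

Premises 7 and 5 are O(serve_notice → tag_asset) and O(not serve_notice → tag_asset); every ideal world satisfies serve_notice or not serve_notice, so in either case tag_asset holds — hence O(tag_asset).
Premise 3 is O(tag_asset → not verify_disclosure); since O(tag_asset), deontic closure gives O(not verify_disclosure).
Premise 12 is O(not archive_shipment → verify_disclosure); contrapositively O(not verify_disclosure → archive_shipment). Since O(not verify_disclosure) holds, K gives O(archive_shipment).
Premise 8 is O(seal_envelope → not archive_shipment); contrapositively O(archive_shipment → not seal_envelope). Since O(archive_shipment) holds, K gives O(not seal_envelope).
With premise 1, O(not seal_envelope → not notify_kin), the K-axiom yields O(not notify_kin).
So O(not notify_kin) holds, i.e. notify_kin is forbidden. None of the other listed options is forbidden under the premises.

notify_kin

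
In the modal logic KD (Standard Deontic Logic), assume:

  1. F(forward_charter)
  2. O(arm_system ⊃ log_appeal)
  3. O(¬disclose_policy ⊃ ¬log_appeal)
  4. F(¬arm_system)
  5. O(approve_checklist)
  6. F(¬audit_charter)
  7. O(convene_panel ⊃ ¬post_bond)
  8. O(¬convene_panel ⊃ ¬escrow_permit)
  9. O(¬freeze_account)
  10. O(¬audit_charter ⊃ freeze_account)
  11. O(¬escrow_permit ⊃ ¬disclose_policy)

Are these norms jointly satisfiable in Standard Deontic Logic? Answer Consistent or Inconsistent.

Consistent

Premise 10 is O(¬audit_charter ⊃ freeze_account), but O(¬audit_charter) is not derivable from the premises, so it does not yield O(freeze_account).
So O(freeze_account) is not derivable, and the apparent clash with O(¬freeze_account) does not arise.
A world satisfying every obligation exists (e.g. approve_checklist=true, arm_system=true, audit_charter=true, convene_panel=true, disclose_policy=true, escrow_permit=true, forward_charter=false, freeze_account=false, log_appeal=true, post_bond=false); no atom is both obligatory and forbidden, so the set is consistent.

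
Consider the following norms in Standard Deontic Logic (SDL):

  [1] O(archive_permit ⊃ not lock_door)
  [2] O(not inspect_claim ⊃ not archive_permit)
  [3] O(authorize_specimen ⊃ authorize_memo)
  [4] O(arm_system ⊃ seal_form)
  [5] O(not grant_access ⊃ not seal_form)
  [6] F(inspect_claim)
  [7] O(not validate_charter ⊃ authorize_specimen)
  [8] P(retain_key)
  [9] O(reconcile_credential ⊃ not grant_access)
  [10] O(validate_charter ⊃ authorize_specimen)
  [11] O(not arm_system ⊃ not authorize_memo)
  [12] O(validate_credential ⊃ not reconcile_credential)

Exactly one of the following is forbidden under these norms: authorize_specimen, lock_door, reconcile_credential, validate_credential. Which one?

reconcile_credential

Premises 7 and 10 are O(not validate_charter ⊃ authorize_specimen) and O(validate_charter ⊃ authorize_specimen); every ideal world satisfies not validate_charter or validate_charter, so in either case authorize_specimen holds — hence O(authorize_specimen).
With premise 3, O(authorize_specimen ⊃ authorize_memo), the K-axiom yields O(authorize_memo).
Premise 11, O(not arm_system ⊃ not authorize_memo), contraposes to O(authorize_memo ⊃ arm_system); with O(authorize_memo) we get O(arm_system).
Premise 4 is O(arm_system ⊃ seal_form); since O(arm_system), deontic closure gives O(seal_form).
Premise 5, O(not grant_access ⊃ not seal_form), contraposes to O(seal_form ⊃ grant_access); with O(seal_form) we get O(grant_access).
The contrapositive of premise 9 (O(reconcile_credential ⊃ not grant_access)) is O(grant_access ⊃ not reconcile_credential), and O(grant_access) is already established, so O(not reconcile_credential).
So O(not reconcile_credential) holds, i.e. reconcile_credential is forbidden. None of the other listed options is forbidden under the premises.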